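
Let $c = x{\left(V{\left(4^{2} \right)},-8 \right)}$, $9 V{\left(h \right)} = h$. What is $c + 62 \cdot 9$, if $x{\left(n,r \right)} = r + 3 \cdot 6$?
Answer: $568$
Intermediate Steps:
$V{\left(h \right)} = \frac{h}{9}$
$x{\left(n,r \right)} = 18 + r$ ($x{\left(n,r \right)} = r + 18 = 18 + r$)
$c = 10$ ($c = 18 - 8 = 10$)
$c + 62 \cdot 9 = 10 + 62 \cdot 9 = 10 + 558 = 568$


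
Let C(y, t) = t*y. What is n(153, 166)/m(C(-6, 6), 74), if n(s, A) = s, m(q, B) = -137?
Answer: -153/137 ≈ -1.1168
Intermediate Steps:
n(153, 166)/m(C(-6, 6), 74) = 153/(-137) = 153*(-1/137) = -153/137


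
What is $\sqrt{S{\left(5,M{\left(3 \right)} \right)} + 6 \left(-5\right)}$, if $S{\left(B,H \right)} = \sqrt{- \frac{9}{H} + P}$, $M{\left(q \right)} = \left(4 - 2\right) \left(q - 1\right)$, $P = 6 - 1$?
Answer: $\frac{\sqrt{-120 + 2 \sqrt{11}}}{2} \approx 5.3237 i$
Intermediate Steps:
$P = 5$ ($P = 6 - 1 = 5$)
$M{\left(q \right)} = -2 + 2 q$ ($M{\left(q \right)} = 2 \left(-1 + q\right) = -2 + 2 q$)
$S{\left(B,H \right)} = \sqrt{5 - \frac{9}{H}}$ ($S{\left(B,H \right)} = \sqrt{- \frac{9}{H} + 5} = \sqrt{5 - \frac{9}{H}}$)
$\sqrt{S{\left(5,M{\left(3 \right)} \right)} + 6 \left(-5\right)} = \sqrt{\sqrt{5 - \frac{9}{-2 + 2 \cdot 3}} + 6 \left(-5\right)} = \sqrt{\sqrt{5 - \frac{9}{-2 + 6}} - 30} = \sqrt{\sqrt{5 - \frac{9}{4}} - 30} = \sqrt{\sqrt{\frac{11}{4}} - 30} = \sqrt{\frac{\sqrt{11}}{2} - 30} = \sqrt{-30 + \frac{\sqrt{11}}{2}}$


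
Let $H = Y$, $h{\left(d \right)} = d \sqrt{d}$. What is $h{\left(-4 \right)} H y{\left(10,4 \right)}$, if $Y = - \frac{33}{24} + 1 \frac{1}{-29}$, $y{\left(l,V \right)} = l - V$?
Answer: $\frac{1962 i}{29} \approx 67.655 i$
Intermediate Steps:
$Y = - \frac{327}{232}$ ($Y = \left(-33\right) \frac{1}{24} + 1 \left(- \frac{1}{29}\right) = - \frac{11}{8} - \frac{1}{29} = - \frac{327}{232} \approx -1.4095$)
$h{\left(d \right)} = d^{\frac{3}{2}}$
$H = - \frac{327}{232} \approx -1.4095$
$h{\left(-4 \right)} H y{\left(10,4 \right)} = \left(-4\right)^{\frac{3}{2}} \left(- \frac{327}{232}\right) \left(10 - 4\right) = - 8 i \left(- \frac{327}{232}\right) \left(10 - 4\right) = \frac{327 i}{29} \cdot 6 = \frac{1962 i}{29}$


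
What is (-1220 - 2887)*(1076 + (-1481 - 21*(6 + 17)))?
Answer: 3647016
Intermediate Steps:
(-1220 - 2887)*(1076 + (-1481 - 21*(6 + 17))) = -4107*(1076 + (-1481 - 21*23)) = -4107*(1076 + (-1481 - 1*483)) = -4107*(1076 + (-1481 - 483)) = -4107*(1076 - 1964) = -4107*(-888) = 3647016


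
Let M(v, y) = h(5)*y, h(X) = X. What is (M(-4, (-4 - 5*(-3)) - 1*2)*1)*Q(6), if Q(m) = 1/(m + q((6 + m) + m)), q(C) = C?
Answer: 15/8 ≈ 1.8750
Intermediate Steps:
Q(m) = 1/(6 + 3*m) (Q(m) = 1/(m + ((6 + m) + m)) = 1/(m + (6 + 2*m)) = 1/(6 + 3*m))
M(v, y) = 5*y
(M(-4, (-4 - 5*(-3)) - 1*2)*1)*Q(6) = ((5*((-4 - 5*(-3)) - 1*2))*1)*(1/(3*(2 + 6))) = ((5*((-4 + 15) - 2))*1)*((⅓)/8) = ((5*(11 - 2))*1)*((⅓)*(⅛)) = ((5*9)*1)*(1/24) = (45*1)*(1/24) = 45*(1/24) = 15/8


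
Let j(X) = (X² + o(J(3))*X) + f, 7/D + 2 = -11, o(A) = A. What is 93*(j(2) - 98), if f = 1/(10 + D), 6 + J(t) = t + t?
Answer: -358019/41 ≈ -8732.2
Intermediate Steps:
J(t) = -6 + 2*t (J(t) = -6 + (t + t) = -6 + 2*t)
D = -7/13 (D = 7/(-2 - 11) = 7/(-13) = 7*(-1/13) = -7/13 ≈ -0.53846)
f = 13/123 (f = 1/(10 - 7/13) = 1/(123/13) = 13/123 ≈ 0.10569)
j(X) = 13/123 + X² (j(X) = (X² + (-6 + 2*3)*X) + 13/123 = (X² + (-6 + 6)*X) + 13/123 = (X² + 0*X) + 13/123 = (X² + 0) + 13/123 = X² + 13/123 = 13/123 + X²)
93*(j(2) - 98) = 93*((13/123 + 2²) - 98) = 93*((13/123 + 4) - 98) = 93*(505/123 - 98) = 93*(-11549/123) = -358019/41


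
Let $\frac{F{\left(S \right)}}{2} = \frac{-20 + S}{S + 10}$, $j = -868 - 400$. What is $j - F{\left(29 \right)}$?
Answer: $- \frac{16490}{13} \approx -1268.5$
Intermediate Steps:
$j = -1268$ ($j = -868 - 400 = -1268$)
$F{\left(S \right)} = \frac{2 \left(-20 + S\right)}{10 + S}$ ($F{\left(S \right)} = 2 \frac{-20 + S}{S + 10} = 2 \frac{-20 + S}{10 + S} = \frac{2 \left(-20 + S\right)}{10 + S}$)
$j - F{\left(29 \right)} = -1268 - \frac{2 \left(-20 + 29\right)}{10 + 29} = -1268 - 2 \cdot \frac{1}{39} \cdot 9 = -1268 - \frac{6}{13} = - \frac{16490}{13}$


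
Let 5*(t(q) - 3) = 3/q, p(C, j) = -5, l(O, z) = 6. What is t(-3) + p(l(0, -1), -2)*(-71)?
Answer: 1789/5 ≈ 357.80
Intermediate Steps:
t(q) = 3 + 3/(5*q) (t(q) = 3 + (3/q)/5 = 3 + 3/(5*q))
t(-3) + p(l(0, -1), -2)*(-71) = (3 + (⅗)/(-3)) - 5*(-71) = (3 + (⅗)*(-⅓)) + 355 = (3 - ⅕) + 355 = 14/5 + 355 = 1789/5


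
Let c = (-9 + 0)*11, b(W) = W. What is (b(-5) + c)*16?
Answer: -1664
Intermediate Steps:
c = -99 (c = -9*11 = -99)
(b(-5) + c)*16 = (-5 - 99)*16 = -104*16 = -1664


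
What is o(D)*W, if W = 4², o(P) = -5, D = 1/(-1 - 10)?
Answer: -80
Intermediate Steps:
D = -1/11 (D = 1/(-11) = -1/11 ≈ -0.090909)
W = 16
o(D)*W = -5*16 = -80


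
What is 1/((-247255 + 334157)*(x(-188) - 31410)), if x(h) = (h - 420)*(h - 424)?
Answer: 1/29606294772 ≈ 3.3777e-11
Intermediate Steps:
x(h) = (-424 + h)*(-420 + h) (x(h) = (-420 + h)*(-424 + h) = (-424 + h)*(-420 + h))
1/((-247255 + 334157)*(x(-188) - 31410)) = 1/((-247255 + 334157)*((178080 + (-188)² - 844*(-188)) - 31410)) = 1/(86902*((178080 + 35344 + 158672) - 31410)) = 1/(86902*(372096 - 31410)) = 1/(86902*340686) = 1/29606294772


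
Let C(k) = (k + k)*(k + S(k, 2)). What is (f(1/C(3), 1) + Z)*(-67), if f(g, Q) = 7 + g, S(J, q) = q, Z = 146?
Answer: -307597/30 ≈ -10253.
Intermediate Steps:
C(k) = 2*k*(2 + k) (C(k) = (k + k)*(k + 2) = (2*k)*(2 + k) = 2*k*(2 + k))
(f(1/C(3), 1) + Z)*(-67) = ((7 + 1/(2*3*(2 + 3))) + 146)*(-67) = ((7 + 1/(2*3*5)) + 146)*(-67) = ((7 + 1/30) + 146)*(-67) = (211/30 + 146)*(-67) = (4591/30)*(-67) = -307597/30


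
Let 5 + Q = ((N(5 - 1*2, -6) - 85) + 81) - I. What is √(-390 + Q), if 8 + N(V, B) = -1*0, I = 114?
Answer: I*√521 ≈ 22.825*I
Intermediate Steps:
N(V, B) = -8 (N(V, B) = -8 - 1*0 = -8 + 0 = -8)
Q = -131 (Q = -5 + (((-8 - 85) + 81) - 1*114) = -5 + ((-93 + 81) - 114) = -5 + (-12 - 114) = -5 - 126 = -131)
√(-390 + Q) = √(-390 - 131) = √(-521) = I*√521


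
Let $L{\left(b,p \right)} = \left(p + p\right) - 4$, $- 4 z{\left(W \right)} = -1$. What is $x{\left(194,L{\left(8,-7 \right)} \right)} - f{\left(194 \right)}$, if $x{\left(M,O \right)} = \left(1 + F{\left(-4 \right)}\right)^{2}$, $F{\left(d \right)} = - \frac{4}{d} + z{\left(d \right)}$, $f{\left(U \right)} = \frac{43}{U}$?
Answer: $\frac{7513}{1552} \approx 4.8409$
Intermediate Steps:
$z{\left(W \right)} = \frac{1}{4}$ ($z{\left(W \right)} = \left(- \frac{1}{4}\right) \left(-1\right) = \frac{1}{4}$)
$F{\left(d \right)} = \frac{1}{4} - \frac{4}{d}$ ($F{\left(d \right)} = - \frac{4}{d} + \frac{1}{4} = \frac{1}{4} - \frac{4}{d}$)
$L{\left(b,p \right)} = -4 + 2 p$ ($L{\left(b,p \right)} = 2 p - 4 = -4 + 2 p$)
$x{\left(M,O \right)} = \frac{81}{16}$ ($x{\left(M,O \right)} = \left(1 + \frac{-16 - 4}{4 \left(-4\right)}\right)^{2} = \left(1 + \frac{1}{4} \left(- \frac{1}{4}\right) \left(-20\right)\right)^{2} = \left(1 + \frac{5}{4}\right)^{2} = \left(\frac{9}{4}\right)^{2} = \frac{81}{16}$)
$x{\left(194,L{\left(8,-7 \right)} \right)} - f{\left(194 \right)} = \frac{81}{16} - \frac{43}{194} = \frac{7513}{1552}$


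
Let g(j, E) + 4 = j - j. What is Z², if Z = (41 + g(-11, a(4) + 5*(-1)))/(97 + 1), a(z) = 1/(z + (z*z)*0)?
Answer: 1369/9604 ≈ 0.14254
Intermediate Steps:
a(z) = 1/z (a(z) = 1/(z + z²*0) = 1/(z + 0) = 1/z)
g(j, E) = -4 (g(j, E) = -4 + (j - j) = -4 + 0 = -4)
Z = 37/98 (Z = (41 - 4)/(97 + 1) = 37/98 ≈ 0.37755)
Z² = (37/98)² = 1369/9604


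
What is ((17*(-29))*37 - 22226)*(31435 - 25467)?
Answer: -241507056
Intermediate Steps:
((17*(-29))*37 - 22226)*(31435 - 25467) = (-493*37 - 22226)*5968 = (-18241 - 22226)*5968 = -40467*5968 = -241507056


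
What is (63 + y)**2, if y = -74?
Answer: 121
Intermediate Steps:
(63 + y)**2 = (63 - 74)**2 = (-11)**2 = 121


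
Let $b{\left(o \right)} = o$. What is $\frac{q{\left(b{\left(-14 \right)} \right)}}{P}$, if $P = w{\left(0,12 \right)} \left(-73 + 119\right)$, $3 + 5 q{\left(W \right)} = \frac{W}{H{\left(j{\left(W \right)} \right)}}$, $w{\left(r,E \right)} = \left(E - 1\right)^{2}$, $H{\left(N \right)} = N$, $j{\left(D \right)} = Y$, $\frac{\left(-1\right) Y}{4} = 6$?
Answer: $- \frac{29}{333960} \approx -8.6837 \cdot 10^{-5}$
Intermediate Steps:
$Y = -24$ ($Y = \left(-4\right) 6 = -24$)
$j{\left(D \right)} = -24$
$w{\left(r,E \right)} = \left(-1 + E\right)^{2}$
$q{\left(W \right)} = - \frac{3}{5} - \frac{W}{120}$ ($q{\left(W \right)} = - \frac{3}{5} + \frac{W \frac{1}{-24}}{5} = - \frac{3}{5} + \frac{W \left(- \frac{1}{24}\right)}{5} = - \frac{3}{5} + \frac{\left(- \frac{1}{24}\right) W}{5} = - \frac{3}{5} - \frac{W}{120}$)
$P = 5566$ ($P = \left(-1 + 12\right)^{2} \left(-73 + 119\right) = 11^{2} \cdot 46 = 121 \cdot 46 = 5566$)
$\frac{q{\left(b{\left(-14 \right)} \right)}}{P} = \frac{- \frac{3}{5} - - \frac{7}{60}}{5566} = \left(- \frac{3}{5} + \frac{7}{60}\right) \frac{1}{5566} = \left(- \frac{29}{60}\right) \frac{1}{5566} = - \frac{29}{333960}$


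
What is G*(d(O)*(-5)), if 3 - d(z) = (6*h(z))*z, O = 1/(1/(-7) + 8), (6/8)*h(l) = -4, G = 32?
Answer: -12448/11 ≈ -1131.6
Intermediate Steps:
h(l) = -16/3 (h(l) = (4/3)*(-4) = -16/3)
O = 7/55 (O = 1/(-⅐ + 8) = 1/(55/7) = 7/55 ≈ 0.12727)
d(z) = 3 + 32*z (d(z) = 3 - 6*(-16/3)*z = 3 - (-32)*z = 3 + 32*z)
G*(d(O)*(-5)) = 32*((3 + 32*(7/55))*(-5)) = 32*((3 + 224/55)*(-5)) = 32*((389/55)*(-5)) = 32*(-389/11) = -12448/11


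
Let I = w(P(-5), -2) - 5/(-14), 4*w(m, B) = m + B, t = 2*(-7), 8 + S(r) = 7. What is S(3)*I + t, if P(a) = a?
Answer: -353/28 ≈ -12.607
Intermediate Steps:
S(r) = -1 (S(r) = -8 + 7 = -1)
t = -14
w(m, B) = B/4 + m/4 (w(m, B) = (m + B)/4 = (B + m)/4 = B/4 + m/4)
I = -39/28 (I = ((1/4)*(-2) + (1/4)*(-5)) - 5/(-14) = (-1/2 - 5/4) - 5*(-1)/14 = -7/4 - 1*(-5/14) = -7/4 + 5/14 = -39/28 ≈ -1.3929)
S(3)*I + t = -1*(-39/28) - 14 = 39/28 - 14 = -353/28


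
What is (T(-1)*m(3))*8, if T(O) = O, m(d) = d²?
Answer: -72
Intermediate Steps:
(T(-1)*m(3))*8 = -1*3²*8 = -1*9*8 = -9*8 = -72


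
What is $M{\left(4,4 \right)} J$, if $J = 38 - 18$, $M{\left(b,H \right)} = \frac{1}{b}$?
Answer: $5$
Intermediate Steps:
$J = 20$
$M{\left(4,4 \right)} J = \frac{1}{4} \cdot 20 = 5$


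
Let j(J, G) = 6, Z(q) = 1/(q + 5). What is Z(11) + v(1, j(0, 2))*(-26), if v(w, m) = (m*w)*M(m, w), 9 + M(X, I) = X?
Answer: 7489/16 ≈ 468.06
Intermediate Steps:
M(X, I) = -9 + X
Z(q) = 1/(5 + q)
v(w, m) = m*w*(-9 + m) (v(w, m) = (m*w)*(-9 + m) = m*w*(-9 + m))
Z(11) + v(1, j(0, 2))*(-26) = 1/(5 + 11) + (6*1*(-9 + 6))*(-26) = 1/16 + (6*1*(-3))*(-26) = 1/16 - 18*(-26) = 1/16 + 468 = 7489/16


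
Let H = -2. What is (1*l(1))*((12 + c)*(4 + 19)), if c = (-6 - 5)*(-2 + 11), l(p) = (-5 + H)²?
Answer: -98049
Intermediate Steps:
l(p) = 49 (l(p) = (-5 - 2)² = (-7)² = 49)
c = -99 (c = -11*9 = -99)
(1*l(1))*((12 + c)*(4 + 19)) = (1*49)*((12 - 99)*(4 + 19)) = 49*(-87*23) = 49*(-2001) = -98049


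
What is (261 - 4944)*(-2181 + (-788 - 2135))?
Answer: 23902032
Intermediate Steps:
(261 - 4944)*(-2181 + (-788 - 2135)) = -4683*(-2181 - 2923) = -4683*(-5104) = 23902032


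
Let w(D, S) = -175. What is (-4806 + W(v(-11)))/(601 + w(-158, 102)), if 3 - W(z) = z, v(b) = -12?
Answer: -1597/142 ≈ -11.246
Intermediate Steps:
W(z) = 3 - z
(-4806 + W(v(-11)))/(601 + w(-158, 102)) = (-4806 + (3 - 1*(-12)))/(601 - 175) = (-4806 + (3 + 12))/426 = (-4806 + 15)*(1/426) = -4791*1/426 = -1597/142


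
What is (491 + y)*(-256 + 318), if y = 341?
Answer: 51584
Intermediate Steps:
(491 + y)*(-256 + 318) = (491 + 341)*(-256 + 318) = 832*62 = 51584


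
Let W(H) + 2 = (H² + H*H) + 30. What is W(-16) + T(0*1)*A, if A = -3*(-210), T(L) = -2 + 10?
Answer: 5580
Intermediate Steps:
T(L) = 8
A = 630
W(H) = 28 + 2*H² (W(H) = -2 + ((H² + H*H) + 30) = -2 + ((H² + H²) + 30) = -2 + (2*H² + 30) = -2 + (30 + 2*H²) = 28 + 2*H²)
W(-16) + T(0*1)*A = (28 + 2*(-16)²) + 8*630 = (28 + 2*256) + 5040 = (28 + 512) + 5040 = 540 + 5040 = 5580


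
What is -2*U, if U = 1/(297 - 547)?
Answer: 1/125 ≈ 0.0080000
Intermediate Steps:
U = -1/250 (U = 1/(-250) = -1/250 ≈ -0.0040000)
-2*U = -2*(-1/250) = 1/125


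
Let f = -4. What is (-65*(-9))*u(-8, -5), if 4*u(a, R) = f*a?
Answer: 4680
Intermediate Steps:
u(a, R) = -a (u(a, R) = (-4*a)/4 = -a)
(-65*(-9))*u(-8, -5) = (-65*(-9))*(-1*(-8)) = 585*8 = 4680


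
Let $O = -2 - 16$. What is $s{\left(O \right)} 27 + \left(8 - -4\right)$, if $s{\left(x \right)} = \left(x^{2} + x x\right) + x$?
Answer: $17022$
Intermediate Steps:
$O = -18$ ($O = -2 - 16 = -18$)
$s{\left(x \right)} = x + 2 x^{2}$ ($s{\left(x \right)} = \left(x^{2} + x^{2}\right) + x = 2 x^{2} + x = x + 2 x^{2}$)
$s{\left(O \right)} 27 + \left(8 - -4\right) = - 18 \left(1 + 2 \left(-18\right)\right) 27 + \left(8 - -4\right) = - 18 \left(1 - 36\right) 27 + \left(8 + 4\right) = \left(-18\right) \left(-35\right) 27 + 12 = 630 \cdot 27 + 12 = 17010 + 12 = 17022$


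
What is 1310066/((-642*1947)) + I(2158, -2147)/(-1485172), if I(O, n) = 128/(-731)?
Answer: -177785881566455/169630960977621 ≈ -1.0481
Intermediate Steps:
I(O, n) = -128/731 (I(O, n) = 128*(-1/731) = -128/731)
1310066/((-642*1947)) + I(2158, -2147)/(-1485172) = 1310066/((-642*1947)) - 128/731/(-1485172) = 1310066/(-1249974) - 128/731*(-1/1485172) = 1310066*(-1/1249974) + 32/271415183 = -655033/624987 + 32/271415183 = -177785881566455/169630960977621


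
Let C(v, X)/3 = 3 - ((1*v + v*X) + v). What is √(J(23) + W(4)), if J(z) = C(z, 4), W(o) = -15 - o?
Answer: 2*I*√106 ≈ 20.591*I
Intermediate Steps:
C(v, X) = 9 - 6*v - 3*X*v (C(v, X) = 3*(3 - ((1*v + v*X) + v)) = 3*(3 - ((v + X*v) + v)) = 3*(3 - (2*v + X*v)) = 3*(3 + (-2*v - X*v)) = 3*(3 - 2*v - X*v) = 9 - 6*v - 3*X*v)
J(z) = 9 - 18*z (J(z) = 9 - 6*z - 3*4*z = 9 - 6*z - 12*z = 9 - 18*z)
√(J(23) + W(4)) = √((9 - 18*23) + (-15 - 1*4)) = √((9 - 414) + (-15 - 4)) = √(-405 - 19) = √(-424) = 2*I*√106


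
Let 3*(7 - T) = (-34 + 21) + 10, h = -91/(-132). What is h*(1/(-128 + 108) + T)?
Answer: 4823/880 ≈ 5.4807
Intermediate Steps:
h = 91/132 (h = -91*(-1/132) = 91/132 ≈ 0.68939)
T = 8 (T = 7 - ((-34 + 21) + 10)/3 = 7 - (-13 + 10)/3 = 7 - ⅓*(-3) = 7 + 1 = 8)
h*(1/(-128 + 108) + T) = 91*(1/(-128 + 108) + 8)/132 = 91*(1/(-20) + 8)/132 = 91*(-1/20 + 8)/132 = (91/132)*(159/20) = 4823/880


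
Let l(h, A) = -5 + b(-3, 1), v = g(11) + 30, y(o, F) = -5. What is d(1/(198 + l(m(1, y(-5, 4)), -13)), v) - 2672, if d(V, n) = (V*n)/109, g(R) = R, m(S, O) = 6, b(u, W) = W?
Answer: -56502071/21146 ≈ -2672.0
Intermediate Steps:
v = 41 (v = 11 + 30 = 41)
l(h, A) = -4 (l(h, A) = -5 + 1 = -4)
d(V, n) = V*n/109 (d(V, n) = (V*n)*(1/109) = V*n/109)
d(1/(198 + l(m(1, y(-5, 4)), -13)), v) - 2672 = (1/109)*41/(198 - 4) - 2672 = (1/109)*41/194 - 2672 = (1/109)*(1/194)*41 - 2672 = 41/21146 - 2672 = -56502071/21146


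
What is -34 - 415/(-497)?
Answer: -16483/497 ≈ -33.165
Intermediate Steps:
-34 - 415/(-497) = -34 - 415*(-1)/497 = -34 - 1*(-415/497) = -34 + 415/497 = -16483/497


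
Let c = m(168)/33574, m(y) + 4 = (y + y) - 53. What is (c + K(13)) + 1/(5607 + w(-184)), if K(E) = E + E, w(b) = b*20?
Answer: 1682695755/64697098 ≈ 26.009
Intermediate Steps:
w(b) = 20*b
K(E) = 2*E
m(y) = -57 + 2*y (m(y) = -4 + ((y + y) - 53) = -4 + (2*y - 53) = -4 + (-53 + 2*y) = -57 + 2*y)
c = 279/33574 (c = (-57 + 2*168)/33574 = (-57 + 336)*(1/33574) = 279*(1/33574) = 279/33574 ≈ 0.0083100)
(c + K(13)) + 1/(5607 + w(-184)) = (279/33574 + 2*13) + 1/(5607 + 20*(-184)) = (279/33574 + 26) + 1/(5607 - 3680) = 873203/33574 + 1/1927 = 1682695755/64697098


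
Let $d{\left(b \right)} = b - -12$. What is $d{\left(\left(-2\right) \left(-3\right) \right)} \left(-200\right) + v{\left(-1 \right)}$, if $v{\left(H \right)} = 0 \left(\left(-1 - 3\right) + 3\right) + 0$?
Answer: $-3600$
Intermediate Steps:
$d{\left(b \right)} = 12 + b$ ($d{\left(b \right)} = b + 12 = 12 + b$)
$v{\left(H \right)} = 0$ ($v{\left(H \right)} = 0 \left(-4 + 3\right) + 0 = 0 \left(-1\right) + 0 = 0 + 0 = 0$)
$d{\left(\left(-2\right) \left(-3\right) \right)} \left(-200\right) + v{\left(-1 \right)} = \left(12 - -6\right) \left(-200\right) + 0 = \left(12 + 6\right) \left(-200\right) + 0 = 18 \left(-200\right) + 0 = -3600 + 0 = -3600$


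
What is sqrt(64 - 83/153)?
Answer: sqrt(165053)/51 ≈ 7.9660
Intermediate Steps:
sqrt(64 - 83/153) = sqrt(9709/153) = sqrt(165053)/51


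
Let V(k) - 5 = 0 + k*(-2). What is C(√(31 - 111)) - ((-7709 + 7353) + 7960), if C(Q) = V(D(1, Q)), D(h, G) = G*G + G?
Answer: -7439 - 8*I*√5 ≈ -7439.0 - 17.889*I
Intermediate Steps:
D(h, G) = G + G² (D(h, G) = G² + G = G + G²)
V(k) = 5 - 2*k (V(k) = 5 + (0 + k*(-2)) = 5 + (0 - 2*k) = 5 - 2*k)
C(Q) = 5 - 2*Q*(1 + Q)
C(√(31 - 111)) - ((-7709 + 7353) + 7960) = (5 - 2*√(31 - 111)*(1 + √(31 - 111))) - ((-7709 + 7353) + 7960) = (5 - 2*√(-80)*(1 + √(-80))) - (-356 + 7960) = (5 - 2*4*I*√5*(1 + 4*I*√5)) - 1*7604 = (5 - 8*I*√5*(1 + 4*I*√5)) - 7604 = -7599 - 8*I*√5*(1 + 4*I*√5)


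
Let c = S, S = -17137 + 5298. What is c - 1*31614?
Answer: -43453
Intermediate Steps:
S = -11839
c = -11839
c - 1*31614 = -11839 - 1*31614 = -11839 - 31614 = -43453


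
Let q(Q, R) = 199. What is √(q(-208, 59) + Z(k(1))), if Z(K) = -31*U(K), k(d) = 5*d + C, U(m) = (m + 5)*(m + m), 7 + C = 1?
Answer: √447 ≈ 21.142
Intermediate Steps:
C = -6 (C = -7 + 1 = -6)
U(m) = 2*m*(5 + m) (U(m) = (5 + m)*(2*m) = 2*m*(5 + m))
k(d) = -6 + 5*d (k(d) = 5*d - 6 = -6 + 5*d)
Z(K) = -62*K*(5 + K)
√(q(-208, 59) + Z(k(1))) = √(199 - 62*(-6 + 5*1)*(5 + (-6 + 5*1))) = √(199 - 62*(-6 + 5)*(5 + (-6 + 5))) = √(199 - 62*(-1)*(5 - 1)) = √(199 - 62*(-1)*4) = √(199 + 248) = √447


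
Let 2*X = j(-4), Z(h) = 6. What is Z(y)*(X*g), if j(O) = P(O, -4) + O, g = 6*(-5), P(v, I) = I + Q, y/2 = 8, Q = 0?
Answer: 720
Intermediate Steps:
y = 16 (y = 2*8 = 16)
P(v, I) = I (P(v, I) = I + 0 = I)
g = -30
j(O) = -4 + O
X = -4 (X = (-4 - 4)/2 = (1/2)*(-8) = -4)
Z(y)*(X*g) = 6*(-4*(-30)) = 6*120 = 720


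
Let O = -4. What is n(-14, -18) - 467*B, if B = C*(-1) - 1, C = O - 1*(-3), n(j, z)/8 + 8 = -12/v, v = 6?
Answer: -80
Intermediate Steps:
n(j, z) = -80 (n(j, z) = -64 + 8*(-12/6) = -64 + 8*(-12*1/6) = -64 + 8*(-2) = -64 - 16 = -80)
C = -1 (C = -4 - 1*(-3) = -4 + 3 = -1)
B = 0 (B = -1*(-1) - 1 = 1 - 1 = 0)
n(-14, -18) - 467*B = -80 - 467*0 = -80 + 0 = -80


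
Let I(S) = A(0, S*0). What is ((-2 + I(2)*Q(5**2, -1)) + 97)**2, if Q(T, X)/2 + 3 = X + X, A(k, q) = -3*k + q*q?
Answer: 9025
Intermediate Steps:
A(k, q) = q**2 - 3*k (A(k, q) = -3*k + q**2 = q**2 - 3*k)
Q(T, X) = -6 + 4*X (Q(T, X) = -6 + 2*(X + X) = -6 + 2*(2*X) = -6 + 4*X)
I(S) = 0 (I(S) = (S*0)**2 - 3*0 = 0**2 + 0 = 0 + 0 = 0)
((-2 + I(2)*Q(5**2, -1)) + 97)**2 = ((-2 + 0*(-6 + 4*(-1))) + 97)**2 = ((-2 + 0*(-6 - 4)) + 97)**2 = ((-2 + 0*(-10)) + 97)**2 = ((-2 + 0) + 97)**2 = (-2 + 97)**2 = 95**2 = 9025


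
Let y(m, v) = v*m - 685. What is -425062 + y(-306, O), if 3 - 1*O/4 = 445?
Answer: 115261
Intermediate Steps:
O = -1768 (O = 12 - 4*445 = 12 - 1780 = -1768)
y(m, v) = -685 + m*v (y(m, v) = m*v - 685 = -685 + m*v)
-425062 + y(-306, O) = -425062 + (-685 - 306*(-1768)) = -425062 + (-685 + 541008) = -425062 + 540323 = 115261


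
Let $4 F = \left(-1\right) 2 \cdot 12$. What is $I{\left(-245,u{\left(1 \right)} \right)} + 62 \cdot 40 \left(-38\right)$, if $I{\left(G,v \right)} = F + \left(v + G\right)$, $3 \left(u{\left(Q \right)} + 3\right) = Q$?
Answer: $- \frac{283481}{3} \approx -94494.0$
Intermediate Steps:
$u{\left(Q \right)} = -3 + \frac{Q}{3}$
$F = -6$ ($F = \frac{\left(-1\right) 2 \cdot 12}{4} = \frac{\left(-2\right) 12}{4} = \frac{1}{4} \left(-24\right) = -6$)
$I{\left(G,v \right)} = -6 + G + v$ ($I{\left(G,v \right)} = -6 + \left(v + G\right) = -6 + \left(G + v\right) = -6 + G + v$)
$I{\left(-245,u{\left(1 \right)} \right)} + 62 \cdot 40 \left(-38\right) = \left(-6 - 245 + \left(-3 + \frac{1}{3} \cdot 1\right)\right) + 62 \cdot 40 \left(-38\right) = \left(-6 - 245 + \left(-3 + \frac{1}{3}\right)\right) + 2480 \left(-38\right) = \left(-6 - 245 - \frac{8}{3}\right) - 94240 = - \frac{761}{3} - 94240 = - \frac{283481}{3}$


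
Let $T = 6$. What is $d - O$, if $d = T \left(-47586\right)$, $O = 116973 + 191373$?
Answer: $-593862$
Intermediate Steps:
$O = 308346$
$d = -285516$ ($d = 6 \left(-47586\right) = -285516$)
$d - O = -285516 - 308346 = -593862$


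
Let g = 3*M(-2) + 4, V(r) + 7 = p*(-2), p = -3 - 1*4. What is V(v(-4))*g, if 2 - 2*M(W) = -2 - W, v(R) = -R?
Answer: 49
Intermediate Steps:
p = -7 (p = -3 - 4 = -7)
M(W) = 2 + W/2 (M(W) = 1 - (-2 - W)/2 = 1 + (1 + W/2) = 2 + W/2)
V(r) = 7 (V(r) = -7 - 7*(-2) = -7 + 14 = 7)
g = 7 (g = 3*(2 + (½)*(-2)) + 4 = 3*(2 - 1) + 4 = 3*1 + 4 = 3 + 4 = 7)
V(v(-4))*g = 7*7 = 49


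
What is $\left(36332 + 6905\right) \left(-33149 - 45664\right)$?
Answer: $-3407637681$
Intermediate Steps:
$\left(36332 + 6905\right) \left(-33149 - 45664\right) = 43237 \left(-78813\right) = -3407637681$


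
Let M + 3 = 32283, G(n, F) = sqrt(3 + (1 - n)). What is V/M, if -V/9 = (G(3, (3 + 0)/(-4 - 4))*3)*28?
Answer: -63/2690 ≈ -0.023420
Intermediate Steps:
G(n, F) = sqrt(4 - n)
M = 32280 (M = -3 + 32283 = 32280)
V = -756 (V = -9*sqrt(4 - 1*3)*3*28 = -9*sqrt(4 - 3)*3*28 = -9*sqrt(1)*3*28 = -9*1*3*28 = -27*28 = -9*84 = -756)
V/M = -756/32280 = -756*1/32280 = -63/2690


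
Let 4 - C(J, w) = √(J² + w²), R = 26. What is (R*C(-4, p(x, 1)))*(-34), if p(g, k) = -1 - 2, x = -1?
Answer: 884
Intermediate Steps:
p(g, k) = -3
C(J, w) = 4 - √(J² + w²)
(R*C(-4, p(x, 1)))*(-34) = (26*(4 - √((-4)² + (-3)²)))*(-34) = (26*(4 - √(16 + 9)))*(-34) = (26*(4 - √25))*(-34) = (26*(4 - 1*5))*(-34) = (26*(4 - 5))*(-34) = (26*(-1))*(-34) = -26*(-34) = 884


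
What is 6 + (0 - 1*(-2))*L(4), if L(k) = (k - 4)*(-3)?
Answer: 6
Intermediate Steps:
L(k) = 12 - 3*k (L(k) = (-4 + k)*(-3) = 12 - 3*k)
6 + (0 - 1*(-2))*L(4) = 6 + (0 - 1*(-2))*(12 - 3*4) = 6 + (0 + 2)*(12 - 12) = 6 + 2*0 = 6 + 0 = 6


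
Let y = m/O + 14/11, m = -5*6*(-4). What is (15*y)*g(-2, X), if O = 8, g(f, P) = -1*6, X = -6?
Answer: -16110/11 ≈ -1464.5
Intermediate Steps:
g(f, P) = -6
m = 120 (m = -30*(-4) = 120)
y = 179/11 (y = 120/8 + 14/11 = 120*(⅛) + 14*(1/11) = 15 + 14/11 = 179/11 ≈ 16.273)
(15*y)*g(-2, X) = (15*(179/11))*(-6) = (2685/11)*(-6) = -16110/11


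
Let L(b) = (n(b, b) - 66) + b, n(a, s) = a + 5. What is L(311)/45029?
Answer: 561/45029 ≈ 0.012459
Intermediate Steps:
n(a, s) = 5 + a
L(b) = -61 + 2*b (L(b) = ((5 + b) - 66) + b = (-61 + b) + b = -61 + 2*b)
L(311)/45029 = (-61 + 2*311)/45029 = (-61 + 622)*(1/45029) = 561*(1/45029) = 561/45029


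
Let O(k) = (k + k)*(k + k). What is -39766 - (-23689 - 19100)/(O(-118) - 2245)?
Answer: -708496559/17817 ≈ -39765.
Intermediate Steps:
O(k) = 4*k² (O(k) = (2*k)*(2*k) = 4*k²)
-39766 - (-23689 - 19100)/(O(-118) - 2245) = -39766 - (-23689 - 19100)/(4*(-118)² - 2245) = -39766 - (-42789)/(4*13924 - 2245) = -39766 - (-42789)/(55696 - 2245) = -39766 - (-42789)/53451 = -39766 - 1*(-14263/17817) = -39766 + 14263/17817 = -708496559/17817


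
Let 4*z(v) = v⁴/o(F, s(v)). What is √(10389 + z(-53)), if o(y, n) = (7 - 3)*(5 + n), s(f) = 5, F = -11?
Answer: √95527210/40 ≈ 244.34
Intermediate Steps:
o(y, n) = 20 + 4*n (o(y, n) = 4*(5 + n) = 20 + 4*n)
z(v) = v⁴/160 (z(v) = (v⁴/(20 + 4*5))/4 = (v⁴/(20 + 20))/4 = (v⁴/40)/4 = v⁴/160)
√(10389 + z(-53)) = √(10389 + (1/160)*(-53)⁴) = √(10389 + (1/160)*7890481) = √(10389 + 7890481/160) = √(9552721/160) = √95527210/40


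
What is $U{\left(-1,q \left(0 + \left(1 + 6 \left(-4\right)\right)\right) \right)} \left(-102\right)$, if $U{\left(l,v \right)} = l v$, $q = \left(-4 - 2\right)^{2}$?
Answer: $-84456$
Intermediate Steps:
$q = 36$ ($q = \left(-6\right)^{2} = 36$)
$U{\left(-1,q \left(0 + \left(1 + 6 \left(-4\right)\right)\right) \right)} \left(-102\right) = - 36 \left(0 + \left(1 + 6 \left(-4\right)\right)\right) \left(-102\right) = - 36 \left(0 + \left(1 - 24\right)\right) \left(-102\right) = - 36 \left(0 - 23\right) \left(-102\right) = - 36 \left(-23\right) \left(-102\right) = \left(-1\right) \left(-828\right) \left(-102\right) = 828 \left(-102\right) = -84456$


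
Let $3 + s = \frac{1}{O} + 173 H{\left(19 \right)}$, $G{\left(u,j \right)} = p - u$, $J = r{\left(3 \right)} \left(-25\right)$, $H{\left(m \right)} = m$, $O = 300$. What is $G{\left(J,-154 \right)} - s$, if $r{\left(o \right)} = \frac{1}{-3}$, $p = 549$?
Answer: $- \frac{823001}{300} \approx -2743.3$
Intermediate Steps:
$r{\left(o \right)} = - \frac{1}{3}$
$J = \frac{25}{3}$ ($J = \left(- \frac{1}{3}\right) \left(-25\right) = \frac{25}{3} \approx 8.3333$)
$G{\left(u,j \right)} = 549 - u$
$s = \frac{985201}{300}$ ($s = -3 + \left(\frac{1}{300} + 173 \cdot 19\right) = -3 + \left(\frac{1}{300} + 3287\right) = -3 + \frac{986101}{300} = \frac{985201}{300} \approx 3284.0$)
$G{\left(J,-154 \right)} - s = \left(549 - \frac{25}{3}\right) - \frac{985201}{300} = \frac{1622}{3} - \frac{985201}{300} = - \frac{823001}{300}$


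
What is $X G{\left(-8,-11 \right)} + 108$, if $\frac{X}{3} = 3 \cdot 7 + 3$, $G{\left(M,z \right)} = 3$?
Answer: $324$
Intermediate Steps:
$X = 72$ ($X = 3 \left(3 \cdot 7 + 3\right) = 3 \left(21 + 3\right) = 3 \cdot 24 = 72$)
$X G{\left(-8,-11 \right)} + 108 = 72 \cdot 3 + 108 = 216 + 108 = 324$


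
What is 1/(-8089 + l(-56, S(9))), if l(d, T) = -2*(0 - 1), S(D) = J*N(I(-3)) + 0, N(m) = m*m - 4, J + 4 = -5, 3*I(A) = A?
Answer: -1/8087 ≈ -0.00012366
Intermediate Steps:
I(A) = A/3
J = -9 (J = -4 - 5 = -9)
N(m) = -4 + m**2 (N(m) = m**2 - 4 = -4 + m**2)
S(D) = 27 (S(D) = -9*(-4 + ((1/3)*(-3))**2) + 0 = -9*(-4 + (-1)**2) + 0 = -9*(-4 + 1) + 0 = -9*(-3) + 0 = 27 + 0 = 27)
l(d, T) = 2 (l(d, T) = -2*(-1) = 2)
1/(-8089 + l(-56, S(9))) = 1/(-8089 + 2) = 1/(-8087) = -1/8087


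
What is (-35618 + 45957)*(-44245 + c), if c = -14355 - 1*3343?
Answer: -640428677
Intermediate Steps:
c = -17698 (c = -14355 - 3343 = -17698)
(-35618 + 45957)*(-44245 + c) = (-35618 + 45957)*(-44245 - 17698) = 10339*(-61943) = -640428677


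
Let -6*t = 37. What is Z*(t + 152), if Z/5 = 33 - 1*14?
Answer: 83125/6 ≈ 13854.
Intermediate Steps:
t = -37/6 (t = -⅙*37 = -37/6 ≈ -6.1667)
Z = 95 (Z = 5*(33 - 1*14) = 5*(33 - 14) = 5*19 = 95)
Z*(t + 152) = 95*(-37/6 + 152) = 95*(875/6) = 83125/6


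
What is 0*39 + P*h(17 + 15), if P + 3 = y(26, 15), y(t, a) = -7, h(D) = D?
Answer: -320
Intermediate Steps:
P = -10 (P = -3 - 7 = -10)
0*39 + P*h(17 + 15) = 0*39 - 10*(17 + 15) = 0 - 10*32 = 0 - 320 = -320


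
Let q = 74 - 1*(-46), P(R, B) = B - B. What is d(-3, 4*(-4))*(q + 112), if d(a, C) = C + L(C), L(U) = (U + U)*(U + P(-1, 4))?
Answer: 115072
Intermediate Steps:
P(R, B) = 0
q = 120 (q = 74 + 46 = 120)
L(U) = 2*U**2 (L(U) = (U + U)*(U + 0) = (2*U)*U = 2*U**2)
d(a, C) = C + 2*C**2
d(-3, 4*(-4))*(q + 112) = ((4*(-4))*(1 + 2*(4*(-4))))*(120 + 112) = -16*(1 + 2*(-16))*232 = -16*(1 - 32)*232 = -16*(-31)*232 = 496*232 = 115072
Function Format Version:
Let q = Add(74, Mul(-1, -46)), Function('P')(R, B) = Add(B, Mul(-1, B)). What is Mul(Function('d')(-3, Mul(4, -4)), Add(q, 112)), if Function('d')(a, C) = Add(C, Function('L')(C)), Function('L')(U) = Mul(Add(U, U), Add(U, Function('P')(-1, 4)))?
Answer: 115072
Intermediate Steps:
Function('P')(R, B) = 0
q = 120 (q = Add(74, 46) = 120)
Function('L')(U) = Mul(2, Pow(U, 2)) (Function('L')(U) = Mul(Add(U, U), Add(U, 0)) = Mul(Mul(2, U), U) = Mul(2, Pow(U, 2)))
Function('d')(a, C) = Add(C, Mul(2, Pow(C, 2)))
Mul(Function('d')(-3, Mul(4, -4)), Add(q, 112)) = Mul(Mul(Mul(4, -4), Add(1, Mul(2, Mul(4, -4)))), Add(120, 112)) = Mul(Mul(-16, Add(1, Mul(2, -16))), 232) = Mul(Mul(-16, Add(1, -32)), 232) = Mul(Mul(-16, -31), 232) = Mul(496, 232) = 115072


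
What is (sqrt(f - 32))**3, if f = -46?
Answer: -78*I*sqrt(78) ≈ -688.88*I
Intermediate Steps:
(sqrt(f - 32))**3 = (sqrt(-46 - 32))**3 = (sqrt(-78))**3 = (I*sqrt(78))**3 = -78*I*sqrt(78)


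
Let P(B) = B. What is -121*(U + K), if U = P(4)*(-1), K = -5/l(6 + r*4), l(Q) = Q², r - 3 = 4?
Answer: 560109/1156 ≈ 484.52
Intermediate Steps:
r = 7 (r = 3 + 4 = 7)
K = -5/1156 (K = -5/(6 + 7*4)² = -5/(6 + 28)² = -5/(34²) = -5/1156 ≈ -0.0043253)
U = -4 (U = 4*(-1) = -4)
-121*(U + K) = -121*(-4 - 5/1156) = -121*(-4629/1156) = 560109/1156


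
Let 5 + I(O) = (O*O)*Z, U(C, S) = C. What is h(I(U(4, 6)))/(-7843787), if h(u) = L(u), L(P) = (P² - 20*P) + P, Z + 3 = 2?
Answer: -120/1120541 ≈ -0.00010709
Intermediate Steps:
Z = -1 (Z = -3 + 2 = -1)
L(P) = P² - 19*P
I(O) = -5 - O² (I(O) = -5 + (O*O)*(-1) = -5 + O²*(-1) = -5 - O²)
h(u) = u*(-19 + u)
h(I(U(4, 6)))/(-7843787) = ((-5 - 1*4²)*(-19 + (-5 - 1*4²)))/(-7843787) = ((-5 - 1*16)*(-19 + (-5 - 1*16)))*(-1/7843787) = ((-5 - 16)*(-19 + (-5 - 16)))*(-1/7843787) = -21*(-19 - 21)*(-1/7843787) = -21*(-40)*(-1/7843787) = 840*(-1/7843787) = -120/1120541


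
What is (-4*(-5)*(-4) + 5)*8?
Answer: -600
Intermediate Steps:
(-4*(-5)*(-4) + 5)*8 = (20*(-4) + 5)*8 = (-80 + 5)*8 = -75*8 = -600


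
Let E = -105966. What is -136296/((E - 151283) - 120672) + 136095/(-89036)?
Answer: -39297907839/33648574156 ≈ -1.1679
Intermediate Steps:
-136296/((E - 151283) - 120672) + 136095/(-89036) = -136296/((-105966 - 151283) - 120672) + 136095/(-89036) = -136296/(-257249 - 120672) + 136095*(-1/89036) = -136296/(-377921) - 136095/89036 = -136296*(-1/377921) - 136095/89036 = 136296/377921 - 136095/89036 = -39297907839/33648574156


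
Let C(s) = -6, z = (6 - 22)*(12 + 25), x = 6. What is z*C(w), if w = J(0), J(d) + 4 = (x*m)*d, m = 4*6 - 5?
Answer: 3552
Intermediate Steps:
m = 19 (m = 24 - 5 = 19)
J(d) = -4 + 114*d (J(d) = -4 + (6*19)*d = -4 + 114*d)
z = -592 (z = -16*37 = -592)
w = -4 (w = -4 + 114*0 = -4 + 0 = -4)
z*C(w) = -592*(-6) = 3552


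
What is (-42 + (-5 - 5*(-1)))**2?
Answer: 1764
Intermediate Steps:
(-42 + (-5 - 5*(-1)))**2 = (-42 + (-5 + 5))**2 = (-42 + 0)**2 = (-42)**2 = 1764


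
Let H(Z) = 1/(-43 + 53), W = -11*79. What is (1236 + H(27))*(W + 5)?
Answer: -5339952/5 ≈ -1.0680e+6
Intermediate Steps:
W = -869
H(Z) = ⅒ (H(Z) = 1/10 = ⅒)
(1236 + H(27))*(W + 5) = (1236 + ⅒)*(-869 + 5) = (12361/10)*(-864) = -5339952/5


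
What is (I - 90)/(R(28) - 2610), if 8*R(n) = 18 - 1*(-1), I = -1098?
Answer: 9504/20861 ≈ 0.45559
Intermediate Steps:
R(n) = 19/8 (R(n) = (18 - 1*(-1))/8 = (18 + 1)/8 = (⅛)*19 = 19/8)
(I - 90)/(R(28) - 2610) = (-1098 - 90)/(19/8 - 2610) = -1188/(-20861/8) = -1188*(-8/20861) = 9504/20861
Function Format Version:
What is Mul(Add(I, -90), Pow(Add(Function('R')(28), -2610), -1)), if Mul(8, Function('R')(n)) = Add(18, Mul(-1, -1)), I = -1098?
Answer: Rational(9504, 20861) ≈ 0.45559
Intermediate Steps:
Function('R')(n) = Rational(19, 8) (Function('R')(n) = Mul(Rational(1, 8), Add(18, Mul(-1, -1))) = Mul(Rational(1, 8), Add(18, 1)) = Mul(Rational(1, 8), 19) = Rational(19, 8))
Mul(Add(I, -90), Pow(Add(Function('R')(28), -2610), -1)) = Mul(Add(-1098, -90), Pow(Add(Rational(19, 8), -2610), -1)) = Mul(-1188, Pow(Rational(-20861, 8), -1)) = Mul(-1188, Rational(-8, 20861)) = Rational(9504, 20861)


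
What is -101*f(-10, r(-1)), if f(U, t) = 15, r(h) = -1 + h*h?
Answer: -1515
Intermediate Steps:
r(h) = -1 + h²
-101*f(-10, r(-1)) = -101*15 = -1515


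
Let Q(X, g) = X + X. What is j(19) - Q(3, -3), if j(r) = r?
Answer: 13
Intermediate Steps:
Q(X, g) = 2*X
j(19) - Q(3, -3) = 19 - 2*3 = 19 - 1*6 = 19 - 6 = 13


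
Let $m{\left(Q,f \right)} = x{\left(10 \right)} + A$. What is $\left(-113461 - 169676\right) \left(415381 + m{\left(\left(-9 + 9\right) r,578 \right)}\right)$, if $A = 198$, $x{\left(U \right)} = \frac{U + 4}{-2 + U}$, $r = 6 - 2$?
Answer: $- \frac{470665147251}{4} \approx -1.1767 \cdot 10^{11}$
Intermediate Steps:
$r = 4$ ($r = 6 - 2 = 4$)
$x{\left(U \right)} = \frac{4 + U}{-2 + U}$
$m{\left(Q,f \right)} = \frac{799}{4}$ ($m{\left(Q,f \right)} = \frac{4 + 10}{-2 + 10} + 198 = \frac{1}{8} \cdot 14 + 198 = \frac{7}{4} + 198 = \frac{799}{4}$)
$\left(-113461 - 169676\right) \left(415381 + m{\left(\left(-9 + 9\right) r,578 \right)}\right) = \left(-113461 - 169676\right) \left(415381 + \frac{799}{4}\right) = \left(-283137\right) \frac{1662323}{4} = - \frac{470665147251}{4}$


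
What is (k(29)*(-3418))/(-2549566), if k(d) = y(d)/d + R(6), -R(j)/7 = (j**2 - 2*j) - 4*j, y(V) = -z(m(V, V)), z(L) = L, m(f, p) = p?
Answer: -1709/1274783 ≈ -0.0013406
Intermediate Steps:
y(V) = -V
R(j) = -7*j**2 + 42*j (R(j) = -7*((j**2 - 2*j) - 4*j) = -7*(j**2 - 6*j) = -7*j**2 + 42*j)
k(d) = -1 (k(d) = (-d)/d + 7*6*(6 - 1*6) = -1 + 7*6*(6 - 6) = -1 + 7*6*0 = -1 + 0 = -1)
(k(29)*(-3418))/(-2549566) = -1*(-3418)/(-2549566) = 3418*(-1/2549566) = -1709/1274783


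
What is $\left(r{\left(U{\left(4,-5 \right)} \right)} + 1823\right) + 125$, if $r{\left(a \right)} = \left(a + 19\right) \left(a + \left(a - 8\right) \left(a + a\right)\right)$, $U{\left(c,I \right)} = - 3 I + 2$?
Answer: $13576$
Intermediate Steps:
$U{\left(c,I \right)} = 2 - 3 I$
$r{\left(a \right)} = \left(19 + a\right) \left(a + 2 a \left(-8 + a\right)\right)$ ($r{\left(a \right)} = \left(19 + a\right) \left(a + \left(-8 + a\right) 2 a\right) = \left(19 + a\right) \left(a + 2 a \left(-8 + a\right)\right)$)
$\left(r{\left(U{\left(4,-5 \right)} \right)} + 1823\right) + 125 = \left(\left(2 - -15\right) \left(-285 + 2 \left(2 - -15\right)^{2} + 23 \left(2 - -15\right)\right) + 1823\right) + 125 = \left(\left(2 + 15\right) \left(-285 + 2 \left(2 + 15\right)^{2} + 23 \left(2 + 15\right)\right) + 1823\right) + 125 = \left(17 \left(-285 + 2 \cdot 17^{2} + 23 \cdot 17\right) + 1823\right) + 125 = \left(17 \left(-285 + 2 \cdot 289 + 391\right) + 1823\right) + 125 = \left(17 \left(-285 + 578 + 391\right) + 1823\right) + 125 = \left(17 \cdot 684 + 1823\right) + 125 = \left(11628 + 1823\right) + 125 = 13451 + 125 = 13576$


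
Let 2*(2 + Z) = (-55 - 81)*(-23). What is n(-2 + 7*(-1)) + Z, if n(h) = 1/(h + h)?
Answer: 28115/18 ≈ 1561.9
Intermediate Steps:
n(h) = 1/(2*h)
Z = 1562 (Z = -2 + ((-55 - 81)*(-23))/2 = -2 + (-136*(-23))/2 = -2 + (½)*3128 = -2 + 1564 = 1562)
n(-2 + 7*(-1)) + Z = 1/(2*(-2 + 7*(-1))) + 1562 = 1/(2*(-2 - 7)) + 1562 = (½)/(-9) + 1562 = (½)*(-⅑) + 1562 = -1/18 + 1562 = 28115/18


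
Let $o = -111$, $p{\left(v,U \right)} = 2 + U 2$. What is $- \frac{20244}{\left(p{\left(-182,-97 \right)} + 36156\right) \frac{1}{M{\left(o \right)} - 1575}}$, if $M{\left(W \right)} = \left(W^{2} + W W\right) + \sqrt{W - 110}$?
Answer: $- \frac{4323781}{333} - \frac{1687 i \sqrt{221}}{2997} \approx -12984.0 - 8.3681 i$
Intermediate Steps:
$p{\left(v,U \right)} = 2 + 2 U$
$M{\left(W \right)} = \sqrt{-110 + W} + 2 W^{2}$ ($M{\left(W \right)} = \left(W^{2} + W^{2}\right) + \sqrt{-110 + W} = 2 W^{2} + \sqrt{-110 + W} = \sqrt{-110 + W} + 2 W^{2}$)
$- \frac{20244}{\left(p{\left(-182,-97 \right)} + 36156\right) \frac{1}{M{\left(o \right)} - 1575}} = - \frac{20244}{\left(\left(2 + 2 \left(-97\right)\right) + 36156\right) \frac{1}{\left(\sqrt{-110 - 111} + 2 \left(-111\right)^{2}\right) - 1575}} = - \frac{20244}{\left(\left(2 - 194\right) + 36156\right) \frac{1}{\left(\sqrt{-221} + 2 \cdot 12321\right) - 1575}} = - \frac{20244}{\left(-192 + 36156\right) \frac{1}{\left(i \sqrt{221} + 24642\right) - 1575}} = - \frac{20244}{35964 \frac{1}{\left(24642 + i \sqrt{221}\right) - 1575}} = - \frac{20244}{35964 \frac{1}{23067 + i \sqrt{221}}} = - 20244 \left(\frac{2563}{3996} + \frac{i \sqrt{221}}{35964}\right) = - \frac{4323781}{333} - \frac{1687 i \sqrt{221}}{2997}$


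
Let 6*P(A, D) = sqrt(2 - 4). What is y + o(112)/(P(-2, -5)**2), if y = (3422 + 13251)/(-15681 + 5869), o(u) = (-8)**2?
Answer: -11320097/9812 ≈ -1153.7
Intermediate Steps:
P(A, D) = I*sqrt(2)/6 (P(A, D) = sqrt(2 - 4)/6 = sqrt(-2)/6 = (I*sqrt(2))/6 = I*sqrt(2)/6)
o(u) = 64
y = -16673/9812 (y = 16673/(-9812) = 16673*(-1/9812) = -16673/9812 ≈ -1.6992)
y + o(112)/(P(-2, -5)**2) = -16673/9812 + 64/((I*sqrt(2)/6)**2) = -16673/9812 + 64/(-1/18) = -16673/9812 + 64*(-18) = -16673/9812 - 1152 = -11320097/9812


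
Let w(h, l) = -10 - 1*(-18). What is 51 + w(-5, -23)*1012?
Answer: 8147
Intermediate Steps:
w(h, l) = 8 (w(h, l) = -10 + 18 = 8)
51 + w(-5, -23)*1012 = 51 + 8*1012 = 51 + 8096 = 8147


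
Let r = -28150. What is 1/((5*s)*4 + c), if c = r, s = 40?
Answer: -1/27350 ≈ -3.6563e-5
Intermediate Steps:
c = -28150
1/((5*s)*4 + c) = 1/((5*40)*4 - 28150) = 1/(200*4 - 28150) = 1/(800 - 28150) = 1/(-27350) = -1/27350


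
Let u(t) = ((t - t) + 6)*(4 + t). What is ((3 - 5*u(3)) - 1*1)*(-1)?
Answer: 208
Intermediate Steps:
u(t) = 24 + 6*t (u(t) = (0 + 6)*(4 + t) = 6*(4 + t) = 24 + 6*t)
((3 - 5*u(3)) - 1*1)*(-1) = ((3 - 5*(24 + 6*3)) - 1*1)*(-1) = ((3 - 5*(24 + 18)) - 1)*(-1) = ((3 - 5*42) - 1)*(-1) = ((3 - 210) - 1)*(-1) = (-207 - 1)*(-1) = -208*(-1) = 208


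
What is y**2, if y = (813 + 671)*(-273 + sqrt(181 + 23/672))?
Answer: 987183726809/6 - 7157332*sqrt(5109510) ≈ 1.4835e+11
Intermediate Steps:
y = -405132 + 53*sqrt(5109510)/6 (y = 1484*(-273 + sqrt(181 + 23*(1/672))) = 1484*(-273 + sqrt(181 + 23/672)) = 1484*(-273 + sqrt(121655/672)) = 1484*(-273 + sqrt(5109510)/168) = -405132 + 53*sqrt(5109510)/6 ≈ -3.8517e+5)
y**2 = (-405132 + 53*sqrt(5109510)/6)**2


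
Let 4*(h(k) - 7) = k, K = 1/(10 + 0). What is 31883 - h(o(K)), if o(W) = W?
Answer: 1275039/40 ≈ 31876.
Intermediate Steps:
K = 1/10 ≈ 0.10000
h(k) = 7 + k/4
31883 - h(o(K)) = 31883 - (7 + (1/4)*(1/10)) = 31883 - (7 + 1/40) = 31883 - 1*281/40 = 31883 - 281/40 = 1275039/40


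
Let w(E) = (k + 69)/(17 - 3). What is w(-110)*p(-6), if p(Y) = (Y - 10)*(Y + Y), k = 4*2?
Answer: 1056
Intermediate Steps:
k = 8
p(Y) = 2*Y*(-10 + Y) (p(Y) = (-10 + Y)*(2*Y) = 2*Y*(-10 + Y))
w(E) = 11/2 (w(E) = (8 + 69)/(17 - 3) = 77/14 = 77*(1/14) = 11/2)
w(-110)*p(-6) = 11*(2*(-6)*(-10 - 6))/2 = 11*(2*(-6)*(-16))/2 = (11/2)*192 = 1056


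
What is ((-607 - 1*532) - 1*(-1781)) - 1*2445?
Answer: -1803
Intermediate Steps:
((-607 - 1*532) - 1*(-1781)) - 1*2445 = ((-607 - 532) + 1781) - 2445 = (-1139 + 1781) - 2445 = 642 - 2445 = -1803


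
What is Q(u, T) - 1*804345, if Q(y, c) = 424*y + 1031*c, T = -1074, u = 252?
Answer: -1804791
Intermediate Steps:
Q(u, T) - 1*804345 = (424*252 + 1031*(-1074)) - 1*804345 = (106848 - 1107294) - 804345 = -1000446 - 804345 = -1804791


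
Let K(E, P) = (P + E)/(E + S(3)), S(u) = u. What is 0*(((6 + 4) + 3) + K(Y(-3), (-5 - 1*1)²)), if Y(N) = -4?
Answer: 0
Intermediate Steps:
K(E, P) = (E + P)/(3 + E) (K(E, P) = (P + E)/(E + 3) = (E + P)/(3 + E))
0*(((6 + 4) + 3) + K(Y(-3), (-5 - 1*1)²)) = 0*(((6 + 4) + 3) + (-4 + (-5 - 1*1)²)/(3 - 4)) = 0*((10 + 3) + (-4 + (-5 - 1)²)/(-1)) = 0*(13 - (-4 + (-6)²)) = 0*(13 - (-4 + 36)) = 0*(13 - 1*32) = 0*(13 - 32) = 0*(-19) = 0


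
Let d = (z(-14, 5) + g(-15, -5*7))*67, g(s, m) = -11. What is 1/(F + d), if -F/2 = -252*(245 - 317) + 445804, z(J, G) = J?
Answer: -1/929571 ≈ -1.0758e-6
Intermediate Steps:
d = -1675 (d = (-14 - 11)*67 = -25*67 = -1675)
F = -927896 (F = -2*(-252*(245 - 317) + 445804) = -2*(-252*(-72) + 445804) = -2*(18144 + 445804) = -2*463948 = -927896)
1/(F + d) = 1/(-927896 - 1675) = 1/(-929571) = -1/929571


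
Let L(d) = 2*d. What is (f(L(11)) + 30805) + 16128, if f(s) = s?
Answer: 46955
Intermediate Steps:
(f(L(11)) + 30805) + 16128 = (2*11 + 30805) + 16128 = (22 + 30805) + 16128 = 30827 + 16128 = 46955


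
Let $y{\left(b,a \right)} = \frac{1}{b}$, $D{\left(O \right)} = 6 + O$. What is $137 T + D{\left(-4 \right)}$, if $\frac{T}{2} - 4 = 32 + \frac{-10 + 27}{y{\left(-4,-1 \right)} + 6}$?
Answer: $\frac{245550}{23} \approx 10676.0$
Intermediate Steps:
$T = \frac{1792}{23}$ ($T = 8 + 2 \left(32 + \frac{-10 + 27}{\frac{1}{-4} + 6}\right) = 8 + 2 \left(32 + \frac{17}{- \frac{1}{4} + 6}\right) = 8 + 2 \left(32 + \frac{17}{\frac{23}{4}}\right) = 8 + 2 \left(32 + 17 \cdot \frac{4}{23}\right) = 8 + 2 \left(32 + \frac{68}{23}\right) = 8 + 2 \cdot \frac{804}{23} = 8 + \frac{1608}{23} = \frac{1792}{23} \approx 77.913$)
$137 T + D{\left(-4 \right)} = 137 \cdot \frac{1792}{23} + \left(6 - 4\right) = \frac{245504}{23} + 2 = \frac{245550}{23}$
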